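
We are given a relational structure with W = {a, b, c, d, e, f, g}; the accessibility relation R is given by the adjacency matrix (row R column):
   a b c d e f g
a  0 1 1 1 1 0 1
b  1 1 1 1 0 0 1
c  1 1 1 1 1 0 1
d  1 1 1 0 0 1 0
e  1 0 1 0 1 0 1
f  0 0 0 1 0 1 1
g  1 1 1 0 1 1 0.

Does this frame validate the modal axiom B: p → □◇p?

Yes

Axiom B corresponds to the accessibility relation being symmetric.
Symmetric: yes — every pair in R has its reverse in R.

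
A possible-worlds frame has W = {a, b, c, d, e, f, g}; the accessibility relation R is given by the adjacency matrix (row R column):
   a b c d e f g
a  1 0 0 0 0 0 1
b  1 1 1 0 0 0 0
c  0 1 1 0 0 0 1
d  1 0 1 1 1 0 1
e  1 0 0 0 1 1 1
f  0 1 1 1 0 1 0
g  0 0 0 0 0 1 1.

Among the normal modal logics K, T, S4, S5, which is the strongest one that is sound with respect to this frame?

T

Reflexive (axiom T): yes — every world is R-related to itself.
Transitive (axiom 4): no — a R g and g R f, but not a R f.
Euclidean (axiom 5): no — b R a and b R c, but not a R c.
So F validates K, T; S4 would additionally require R to be transitive. The strongest is T.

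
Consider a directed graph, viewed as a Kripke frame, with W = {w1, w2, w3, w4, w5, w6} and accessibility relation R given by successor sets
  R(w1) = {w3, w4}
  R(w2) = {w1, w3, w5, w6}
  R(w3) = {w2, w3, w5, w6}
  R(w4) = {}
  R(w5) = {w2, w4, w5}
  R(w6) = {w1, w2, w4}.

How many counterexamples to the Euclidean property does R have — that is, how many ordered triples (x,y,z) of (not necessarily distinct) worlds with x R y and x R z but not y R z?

Enumerating: (w1,w3,w4), (w1,w4,w3), (w1,w4,w4), (w2,w1,w1), (w2,w1,w5), (w2,w1,w6), (w2,w3,w1), (w2,w5,w1), (w2,w5,w3), (w2,w5,w6), (w2,w6,w3), (w2,w6,w5), … and 19 more.
Total: 31.

31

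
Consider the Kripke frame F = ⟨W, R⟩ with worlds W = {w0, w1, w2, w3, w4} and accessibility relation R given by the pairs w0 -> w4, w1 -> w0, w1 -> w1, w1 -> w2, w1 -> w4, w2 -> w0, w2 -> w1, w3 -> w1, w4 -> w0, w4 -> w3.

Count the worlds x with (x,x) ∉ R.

4

Enumerating: w0, w2, w3, w4.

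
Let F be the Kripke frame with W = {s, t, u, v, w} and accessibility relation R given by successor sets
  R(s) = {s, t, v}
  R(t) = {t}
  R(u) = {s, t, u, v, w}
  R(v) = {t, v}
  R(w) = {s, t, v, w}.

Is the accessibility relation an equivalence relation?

No

Reflexive: yes — every world is R-related to itself.
Symmetric: no — s R t but not t R s.
Transitive: yes — every two-step R-path is closed by a direct edge.
So R is not an equivalence relation.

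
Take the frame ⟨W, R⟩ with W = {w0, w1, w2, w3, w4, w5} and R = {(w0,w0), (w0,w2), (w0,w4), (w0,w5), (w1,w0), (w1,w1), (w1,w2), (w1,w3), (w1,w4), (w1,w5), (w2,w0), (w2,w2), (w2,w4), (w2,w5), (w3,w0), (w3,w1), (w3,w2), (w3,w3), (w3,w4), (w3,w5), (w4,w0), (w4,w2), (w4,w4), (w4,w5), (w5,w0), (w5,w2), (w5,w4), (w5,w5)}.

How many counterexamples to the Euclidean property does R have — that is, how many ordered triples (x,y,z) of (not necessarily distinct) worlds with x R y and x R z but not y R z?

Enumerating: (w1,w0,w1), (w1,w0,w3), (w1,w2,w1), (w1,w2,w3), (w1,w4,w1), (w1,w4,w3), (w1,w5,w1), (w1,w5,w3), (w3,w0,w1), (w3,w0,w3), (w3,w2,w1), (w3,w2,w3), (w3,w4,w1), (w3,w4,w3), (w3,w5,w1), (w3,w5,w3).

16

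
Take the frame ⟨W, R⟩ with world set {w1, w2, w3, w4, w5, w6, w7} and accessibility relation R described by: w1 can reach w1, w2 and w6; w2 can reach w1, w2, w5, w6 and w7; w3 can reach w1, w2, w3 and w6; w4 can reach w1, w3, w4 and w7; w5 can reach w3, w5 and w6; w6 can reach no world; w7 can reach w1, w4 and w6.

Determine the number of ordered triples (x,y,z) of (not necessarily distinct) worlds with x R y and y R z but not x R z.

16

Enumerating: (w1,w2,w5), (w1,w2,w7), (w2,w5,w3), (w2,w7,w4), (w3,w2,w5), (w3,w2,w7), (w4,w1,w2), (w4,w1,w6), (w4,w3,w2), (w4,w3,w6), (w4,w7,w6), (w5,w3,w1), (w5,w3,w2), (w7,w1,w2), (w7,w4,w3), (w7,w4,w7).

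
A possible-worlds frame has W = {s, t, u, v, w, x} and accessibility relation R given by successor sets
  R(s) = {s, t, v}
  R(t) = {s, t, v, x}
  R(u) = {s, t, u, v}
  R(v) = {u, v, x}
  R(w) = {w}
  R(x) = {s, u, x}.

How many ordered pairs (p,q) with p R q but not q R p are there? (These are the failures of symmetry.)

Enumerating: (s,v), (t,v), (t,x), (u,s), (u,t), (v,x), (x,s), (x,u).

8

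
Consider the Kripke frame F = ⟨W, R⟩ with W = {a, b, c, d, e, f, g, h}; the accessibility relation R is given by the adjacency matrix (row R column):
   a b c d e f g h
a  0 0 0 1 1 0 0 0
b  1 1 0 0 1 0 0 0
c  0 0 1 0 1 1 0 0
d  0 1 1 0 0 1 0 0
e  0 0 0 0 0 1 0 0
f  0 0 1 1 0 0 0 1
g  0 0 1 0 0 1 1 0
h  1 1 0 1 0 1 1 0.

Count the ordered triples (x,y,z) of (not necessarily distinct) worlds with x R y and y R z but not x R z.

33

Enumerating: (a,d,b), (a,d,c), (a,d,f), (a,e,f), (b,a,d), (b,e,f), (c,f,d), (c,f,h), (d,b,a), (d,b,e), (d,c,e), (d,f,d), … and 21 more.
Total: 33.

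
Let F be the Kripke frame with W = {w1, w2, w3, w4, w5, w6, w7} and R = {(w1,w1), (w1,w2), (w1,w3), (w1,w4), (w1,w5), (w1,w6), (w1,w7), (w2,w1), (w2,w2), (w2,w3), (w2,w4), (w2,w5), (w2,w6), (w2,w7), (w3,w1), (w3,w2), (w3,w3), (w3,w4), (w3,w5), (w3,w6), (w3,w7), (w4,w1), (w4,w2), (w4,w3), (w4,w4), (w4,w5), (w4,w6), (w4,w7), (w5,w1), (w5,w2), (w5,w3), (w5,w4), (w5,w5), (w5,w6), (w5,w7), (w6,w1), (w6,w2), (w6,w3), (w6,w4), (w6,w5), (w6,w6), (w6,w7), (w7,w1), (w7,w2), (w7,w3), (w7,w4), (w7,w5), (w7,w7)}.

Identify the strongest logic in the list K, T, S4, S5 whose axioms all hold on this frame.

Reflexive (axiom T): yes — every world is R-related to itself.
Transitive (axiom 4): no — w7 R w1 and w1 R w6, but not w7 R w6.
Euclidean (axiom 5): no — w1 R w7 and w1 R w6, but not w7 R w6.
So F validates K, T; S4 would additionally require R to be transitive. The strongest is T.

T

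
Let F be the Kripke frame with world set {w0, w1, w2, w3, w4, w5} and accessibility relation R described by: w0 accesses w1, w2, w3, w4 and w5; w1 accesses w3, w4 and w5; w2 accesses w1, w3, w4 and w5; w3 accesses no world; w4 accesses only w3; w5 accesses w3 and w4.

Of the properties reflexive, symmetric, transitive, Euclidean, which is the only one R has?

Reflexive: no — w0 is not related to itself.
Symmetric: no — w0 R w1 but not w1 R w0.
Transitive: yes — every two-step R-path is closed by a direct edge.
Euclidean: no — w0 R w1 and w0 R w2, but not w1 R w2.
Only transitive holds.

transitive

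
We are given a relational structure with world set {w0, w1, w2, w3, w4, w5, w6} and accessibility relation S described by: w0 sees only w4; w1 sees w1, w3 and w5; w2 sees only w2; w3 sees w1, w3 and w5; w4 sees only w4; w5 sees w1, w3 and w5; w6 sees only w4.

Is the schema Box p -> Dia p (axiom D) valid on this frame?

Yes

The schema D characterises exactly the serial frames.
Serial: yes — every world has a successor (e.g. w0 S w4).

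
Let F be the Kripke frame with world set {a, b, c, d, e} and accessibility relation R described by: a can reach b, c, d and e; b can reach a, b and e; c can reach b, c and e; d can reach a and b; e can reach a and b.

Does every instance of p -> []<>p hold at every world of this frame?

No

By correspondence theory, B is valid on a frame iff R is symmetric.
Symmetric: no — a R c but not c R a.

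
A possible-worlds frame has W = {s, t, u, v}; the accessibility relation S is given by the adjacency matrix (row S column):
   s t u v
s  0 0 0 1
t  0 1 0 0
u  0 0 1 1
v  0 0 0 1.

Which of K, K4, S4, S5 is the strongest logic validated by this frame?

Transitive (axiom 4): yes — every two-step S-path is closed by a direct edge.
Reflexive (axiom T): no — s is not related to itself.
Euclidean (axiom 5): no — u S v and u S u, but not v S u.
So F validates K, K4; S4 would additionally require S to be reflexive. The strongest is K4.

K4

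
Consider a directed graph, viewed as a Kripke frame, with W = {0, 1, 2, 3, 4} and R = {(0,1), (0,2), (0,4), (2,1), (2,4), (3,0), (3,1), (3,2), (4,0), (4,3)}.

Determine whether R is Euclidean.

Euclidean: no — 0 R 1 and 0 R 2, but not 1 R 2.

No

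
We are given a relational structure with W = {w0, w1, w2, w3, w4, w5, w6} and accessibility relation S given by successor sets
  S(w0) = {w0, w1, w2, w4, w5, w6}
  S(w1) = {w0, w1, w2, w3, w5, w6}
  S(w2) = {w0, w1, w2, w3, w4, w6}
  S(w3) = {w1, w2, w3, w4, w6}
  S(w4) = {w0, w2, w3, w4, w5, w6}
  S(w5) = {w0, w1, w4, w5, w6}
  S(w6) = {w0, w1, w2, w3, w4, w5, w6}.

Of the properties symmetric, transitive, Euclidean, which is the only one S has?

Symmetric: yes — every pair in S has its reverse in S.
Transitive: no — w0 S w1 and w1 S w3, but not w0 S w3.
Euclidean: no — w0 S w1 and w0 S w4, but not w1 S w4.
Only symmetric holds.

symmetric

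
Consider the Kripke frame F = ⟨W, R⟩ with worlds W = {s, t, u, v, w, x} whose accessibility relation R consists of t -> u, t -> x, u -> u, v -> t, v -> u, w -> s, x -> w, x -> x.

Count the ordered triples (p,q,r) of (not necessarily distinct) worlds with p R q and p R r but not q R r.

7

Enumerating: (t,u,x), (t,x,u), (v,t,t), (v,u,t), (w,s,s), (x,w,w), (x,w,x).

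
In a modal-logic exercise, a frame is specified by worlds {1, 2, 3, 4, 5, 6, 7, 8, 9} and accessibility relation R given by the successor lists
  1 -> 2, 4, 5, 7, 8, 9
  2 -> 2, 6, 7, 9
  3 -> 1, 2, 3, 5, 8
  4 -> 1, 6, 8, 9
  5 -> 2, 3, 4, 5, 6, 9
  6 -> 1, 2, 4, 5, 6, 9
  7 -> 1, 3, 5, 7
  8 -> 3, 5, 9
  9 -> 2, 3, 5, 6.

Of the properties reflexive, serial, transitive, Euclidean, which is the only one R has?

Reflexive: no — 1 is not related to itself.
Serial: yes — every world has a successor (e.g. 1 R 2).
Transitive: no — 1 R 2 and 2 R 6, but not 1 R 6.
Euclidean: no — 1 R 2 and 1 R 4, but not 2 R 4.
Only serial holds.

serial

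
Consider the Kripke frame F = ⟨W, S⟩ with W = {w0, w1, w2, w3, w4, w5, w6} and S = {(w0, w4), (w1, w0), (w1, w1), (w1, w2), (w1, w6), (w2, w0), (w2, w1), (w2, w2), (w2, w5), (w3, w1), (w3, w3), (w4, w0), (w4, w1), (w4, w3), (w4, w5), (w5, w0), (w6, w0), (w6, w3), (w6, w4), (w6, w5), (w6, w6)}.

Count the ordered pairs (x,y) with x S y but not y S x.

Enumerating: (w1,w0), (w1,w6), (w2,w0), (w2,w5), (w3,w1), (w4,w1), (w4,w3), (w4,w5), (w5,w0), (w6,w0), (w6,w3), (w6,w4), (w6,w5).

13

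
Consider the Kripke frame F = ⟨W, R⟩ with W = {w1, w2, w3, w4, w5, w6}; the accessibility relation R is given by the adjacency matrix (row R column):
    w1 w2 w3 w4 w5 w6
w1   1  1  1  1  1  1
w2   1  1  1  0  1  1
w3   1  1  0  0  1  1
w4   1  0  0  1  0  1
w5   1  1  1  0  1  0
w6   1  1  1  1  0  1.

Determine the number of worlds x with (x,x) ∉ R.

1

Enumerating: w3.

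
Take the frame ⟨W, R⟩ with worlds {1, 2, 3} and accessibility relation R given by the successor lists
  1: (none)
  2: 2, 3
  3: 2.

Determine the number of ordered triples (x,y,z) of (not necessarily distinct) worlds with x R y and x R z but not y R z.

1

Enumerating: (2,3,3).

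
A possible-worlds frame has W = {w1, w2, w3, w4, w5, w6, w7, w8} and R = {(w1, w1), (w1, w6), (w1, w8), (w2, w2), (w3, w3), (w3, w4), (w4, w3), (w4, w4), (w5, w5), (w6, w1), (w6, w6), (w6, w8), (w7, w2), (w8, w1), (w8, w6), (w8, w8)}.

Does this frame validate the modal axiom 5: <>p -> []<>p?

By correspondence theory, 5 is valid on a frame iff R is Euclidean.
Euclidean: yes — any two successors of a common world are R-related.

Yes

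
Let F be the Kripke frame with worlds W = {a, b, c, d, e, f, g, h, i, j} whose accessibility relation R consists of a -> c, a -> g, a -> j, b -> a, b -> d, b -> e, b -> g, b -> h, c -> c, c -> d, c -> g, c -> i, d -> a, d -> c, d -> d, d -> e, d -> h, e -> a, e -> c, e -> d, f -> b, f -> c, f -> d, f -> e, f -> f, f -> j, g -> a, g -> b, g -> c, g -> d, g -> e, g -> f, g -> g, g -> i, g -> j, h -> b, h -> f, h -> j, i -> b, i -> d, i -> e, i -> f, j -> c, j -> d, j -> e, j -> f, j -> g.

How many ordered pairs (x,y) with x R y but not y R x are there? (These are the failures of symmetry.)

27

Enumerating: (a,c), (a,j), (b,a), (b,d), (b,e), (c,i), (d,a), (d,h), (e,a), (e,c), (f,b), (f,c), … and 15 more.
Total: 27.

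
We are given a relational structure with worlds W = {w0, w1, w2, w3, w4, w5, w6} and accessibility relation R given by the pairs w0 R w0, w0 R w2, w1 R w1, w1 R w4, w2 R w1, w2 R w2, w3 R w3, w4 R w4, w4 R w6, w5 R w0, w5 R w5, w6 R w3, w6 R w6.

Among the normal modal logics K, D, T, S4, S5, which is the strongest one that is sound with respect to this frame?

Serial (axiom D): yes — every world has a successor (e.g. w0 R w0).
Reflexive (axiom T): yes — every world is R-related to itself.
Transitive (axiom 4): no — w0 R w2 and w2 R w1, but not w0 R w1.
Euclidean (axiom 5): no — w0 R w2 and w0 R w0, but not w2 R w0.
So F validates K, D, T; S4 would additionally require R to be transitive. The strongest is T.

T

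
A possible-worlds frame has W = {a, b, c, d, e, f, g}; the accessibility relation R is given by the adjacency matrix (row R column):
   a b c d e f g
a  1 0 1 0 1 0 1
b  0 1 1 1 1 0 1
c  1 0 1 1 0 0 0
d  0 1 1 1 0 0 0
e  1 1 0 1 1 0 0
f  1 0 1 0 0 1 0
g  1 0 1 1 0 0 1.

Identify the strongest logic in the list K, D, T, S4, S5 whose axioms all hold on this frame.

Serial (axiom D): yes — every world has a successor (e.g. a R a).
Reflexive (axiom T): yes — every world is R-related to itself.
Transitive (axiom 4): no — a R c and c R d, but not a R d.
Euclidean (axiom 5): no — a R c and a R e, but not c R e.
So F validates K, D, T; S4 would additionally require R to be transitive. The strongest is T.

T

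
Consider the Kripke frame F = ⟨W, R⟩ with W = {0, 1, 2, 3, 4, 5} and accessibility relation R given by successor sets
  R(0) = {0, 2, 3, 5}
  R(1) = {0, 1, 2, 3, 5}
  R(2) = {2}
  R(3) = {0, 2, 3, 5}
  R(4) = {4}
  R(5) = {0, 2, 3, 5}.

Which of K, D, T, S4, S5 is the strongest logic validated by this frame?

S4

Serial (axiom D): yes — every world has a successor (e.g. 0 R 0).
Reflexive (axiom T): yes — every world is R-related to itself.
Transitive (axiom 4): yes — every two-step R-path is closed by a direct edge.
Euclidean (axiom 5): no — 0 R 2 and 0 R 3, but not 2 R 3.
So F validates K, D, T, S4; S5 would additionally require R to be Euclidean. The strongest is S4.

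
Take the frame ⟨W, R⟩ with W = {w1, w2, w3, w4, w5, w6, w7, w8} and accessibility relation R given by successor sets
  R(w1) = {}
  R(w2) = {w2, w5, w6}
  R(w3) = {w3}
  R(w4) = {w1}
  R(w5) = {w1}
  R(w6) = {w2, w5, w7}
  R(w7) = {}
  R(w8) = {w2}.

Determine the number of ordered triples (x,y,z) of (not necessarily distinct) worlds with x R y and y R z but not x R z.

Enumerating: (w2,w5,w1), (w2,w6,w7), (w6,w2,w6), (w6,w5,w1), (w8,w2,w5), (w8,w2,w6).

6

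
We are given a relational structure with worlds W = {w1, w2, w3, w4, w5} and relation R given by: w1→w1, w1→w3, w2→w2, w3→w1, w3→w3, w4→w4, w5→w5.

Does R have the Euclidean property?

Euclidean: yes — any two successors of a common world are R-related.

Yes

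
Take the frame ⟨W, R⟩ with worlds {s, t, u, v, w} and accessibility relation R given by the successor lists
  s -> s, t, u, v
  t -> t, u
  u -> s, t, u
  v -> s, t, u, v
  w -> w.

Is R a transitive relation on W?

No

Transitive: no — t R u and u R s, but not t R s.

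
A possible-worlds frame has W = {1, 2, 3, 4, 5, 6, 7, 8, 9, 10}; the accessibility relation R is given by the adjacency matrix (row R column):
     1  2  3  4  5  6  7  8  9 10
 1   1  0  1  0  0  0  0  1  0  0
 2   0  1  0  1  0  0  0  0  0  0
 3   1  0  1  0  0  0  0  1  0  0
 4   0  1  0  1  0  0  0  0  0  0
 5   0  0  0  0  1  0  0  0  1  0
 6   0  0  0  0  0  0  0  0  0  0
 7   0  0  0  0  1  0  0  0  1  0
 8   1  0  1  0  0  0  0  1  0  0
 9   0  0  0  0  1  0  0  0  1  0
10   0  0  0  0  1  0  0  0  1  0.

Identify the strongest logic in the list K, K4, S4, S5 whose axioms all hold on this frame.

Transitive (axiom 4): yes — every two-step R-path is closed by a direct edge.
Reflexive (axiom T): no — 6 is not related to itself.
Euclidean (axiom 5): yes — any two successors of a common world are R-related.
So F validates K, K4; S4 would additionally require R to be reflexive. The strongest is K4.

K4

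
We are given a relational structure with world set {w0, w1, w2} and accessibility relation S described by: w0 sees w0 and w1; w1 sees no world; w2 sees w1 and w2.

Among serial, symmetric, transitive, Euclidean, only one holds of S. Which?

transitive

Serial: no — w1 has no S-successor.
Symmetric: no — w0 S w1 but not w1 S w0.
Transitive: yes — every two-step S-path is closed by a direct edge.
Euclidean: no — w0 S w1 and w0 S w0, but not w1 S w0.
Only transitive holds.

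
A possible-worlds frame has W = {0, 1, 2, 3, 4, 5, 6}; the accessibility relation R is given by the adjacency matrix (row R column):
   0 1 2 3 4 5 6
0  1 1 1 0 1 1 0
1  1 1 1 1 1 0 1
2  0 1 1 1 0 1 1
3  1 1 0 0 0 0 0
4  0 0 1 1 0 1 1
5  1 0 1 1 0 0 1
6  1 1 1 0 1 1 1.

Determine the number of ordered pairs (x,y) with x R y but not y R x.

10

Enumerating: (0,2), (0,4), (1,4), (2,3), (3,0), (4,2), (4,3), (4,5), (5,3), (6,0).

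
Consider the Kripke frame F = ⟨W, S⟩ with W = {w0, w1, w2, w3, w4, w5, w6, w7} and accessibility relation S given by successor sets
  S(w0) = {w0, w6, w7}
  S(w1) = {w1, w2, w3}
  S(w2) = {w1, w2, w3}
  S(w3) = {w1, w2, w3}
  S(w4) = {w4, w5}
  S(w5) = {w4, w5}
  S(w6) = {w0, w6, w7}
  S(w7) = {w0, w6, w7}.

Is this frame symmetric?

Symmetric: yes — every pair in S has its reverse in S.

Yes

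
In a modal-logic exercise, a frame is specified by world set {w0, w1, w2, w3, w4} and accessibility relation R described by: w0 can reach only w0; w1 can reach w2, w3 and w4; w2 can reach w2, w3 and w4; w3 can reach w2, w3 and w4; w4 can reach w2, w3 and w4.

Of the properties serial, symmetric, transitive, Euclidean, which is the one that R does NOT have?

symmetric

Serial: yes — every world has a successor (e.g. w0 R w0).
Symmetric: no — w1 R w2 but not w2 R w1.
Transitive: yes — every two-step R-path is closed by a direct edge.
Euclidean: yes — any two successors of a common world are R-related.
Only symmetric fails.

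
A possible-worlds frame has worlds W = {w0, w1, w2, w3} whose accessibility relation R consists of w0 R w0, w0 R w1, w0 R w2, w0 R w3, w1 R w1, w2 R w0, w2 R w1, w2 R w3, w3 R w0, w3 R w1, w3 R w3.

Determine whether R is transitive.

Transitive: no — w3 R w0 and w0 R w2, but not w3 R w2.

No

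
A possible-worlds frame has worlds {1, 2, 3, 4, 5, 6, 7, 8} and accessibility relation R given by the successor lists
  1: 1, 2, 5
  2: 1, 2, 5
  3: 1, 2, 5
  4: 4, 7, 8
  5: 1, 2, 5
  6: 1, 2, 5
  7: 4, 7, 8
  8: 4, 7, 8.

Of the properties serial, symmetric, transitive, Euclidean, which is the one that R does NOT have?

symmetric

Serial: yes — every world has a successor (e.g. 1 R 1).
Symmetric: no — 3 R 1 but not 1 R 3.
Transitive: yes — every two-step R-path is closed by a direct edge.
Euclidean: yes — any two successors of a common world are R-related.
Only symmetric fails.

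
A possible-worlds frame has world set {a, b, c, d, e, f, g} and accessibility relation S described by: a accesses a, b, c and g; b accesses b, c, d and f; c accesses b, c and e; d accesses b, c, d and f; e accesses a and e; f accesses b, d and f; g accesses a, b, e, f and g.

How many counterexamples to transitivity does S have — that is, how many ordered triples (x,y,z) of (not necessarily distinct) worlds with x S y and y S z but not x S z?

19

Enumerating: (a,b,d), (a,b,f), (a,c,e), (a,g,e), (a,g,f), (b,c,e), (c,b,d), (c,b,f), (c,e,a), (d,c,e), (e,a,b), (e,a,c), … and 7 more.
Total: 19.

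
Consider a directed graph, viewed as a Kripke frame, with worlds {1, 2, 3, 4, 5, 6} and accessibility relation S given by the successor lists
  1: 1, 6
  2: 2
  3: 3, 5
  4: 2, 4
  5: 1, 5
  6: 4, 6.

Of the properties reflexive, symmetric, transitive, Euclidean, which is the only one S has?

reflexive

Reflexive: yes — every world is S-related to itself.
Symmetric: no — 1 S 6 but not 6 S 1.
Transitive: no — 1 S 6 and 6 S 4, but not 1 S 4.
Euclidean: no — 1 S 6 and 1 S 1, but not 6 S 1.
Only reflexive holds.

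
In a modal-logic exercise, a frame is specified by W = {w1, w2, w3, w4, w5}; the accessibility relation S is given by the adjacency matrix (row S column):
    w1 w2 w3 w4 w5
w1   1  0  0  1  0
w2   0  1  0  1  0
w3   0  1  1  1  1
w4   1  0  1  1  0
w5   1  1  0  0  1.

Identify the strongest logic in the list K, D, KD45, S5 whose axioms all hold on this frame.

D

Serial (axiom D): yes — every world has a successor (e.g. w1 S w1).
Euclidean (axiom 5): no — w3 S w2 and w3 S w5, but not w2 S w5.
Transitive (axiom 4): no — w1 S w4 and w4 S w3, but not w1 S w3.
Reflexive (axiom T): yes — every world is S-related to itself.
So F validates K, D; KD45 would additionally require S to be Euclidean and transitive. The strongest is D.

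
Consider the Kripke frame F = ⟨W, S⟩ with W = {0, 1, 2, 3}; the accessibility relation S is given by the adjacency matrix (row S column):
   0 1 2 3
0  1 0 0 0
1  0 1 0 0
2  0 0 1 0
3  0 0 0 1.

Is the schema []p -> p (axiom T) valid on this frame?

Axiom T corresponds to the accessibility relation being reflexive.
Reflexive: yes — every world is S-related to itself.

Yes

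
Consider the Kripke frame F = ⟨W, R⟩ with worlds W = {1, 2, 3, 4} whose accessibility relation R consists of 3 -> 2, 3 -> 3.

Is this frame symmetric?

Symmetric: no — 3 R 2 but not 2 R 3.

No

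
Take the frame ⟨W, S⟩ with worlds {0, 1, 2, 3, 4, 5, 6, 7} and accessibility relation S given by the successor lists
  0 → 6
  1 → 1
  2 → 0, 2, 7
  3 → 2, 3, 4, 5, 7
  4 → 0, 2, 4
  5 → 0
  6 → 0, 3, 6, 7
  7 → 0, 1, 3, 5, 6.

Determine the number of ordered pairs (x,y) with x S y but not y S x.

12

Enumerating: (2,0), (2,7), (3,2), (3,4), (3,5), (4,0), (4,2), (5,0), (6,3), (7,0), (7,1), (7,5).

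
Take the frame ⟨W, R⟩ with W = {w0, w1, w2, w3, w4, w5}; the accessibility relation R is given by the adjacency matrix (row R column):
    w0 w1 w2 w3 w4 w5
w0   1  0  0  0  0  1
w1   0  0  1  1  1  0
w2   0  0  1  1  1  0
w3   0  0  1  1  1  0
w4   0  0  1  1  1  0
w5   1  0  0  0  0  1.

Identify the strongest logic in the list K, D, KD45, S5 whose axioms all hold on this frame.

KD45

Serial (axiom D): yes — every world has a successor (e.g. w0 R w0).
Euclidean (axiom 5): yes — any two successors of a common world are R-related.
Transitive (axiom 4): yes — every two-step R-path is closed by a direct edge.
Reflexive (axiom T): no — w1 is not related to itself.
So F validates K, D, KD45; S5 would additionally require R to be reflexive. The strongest is KD45.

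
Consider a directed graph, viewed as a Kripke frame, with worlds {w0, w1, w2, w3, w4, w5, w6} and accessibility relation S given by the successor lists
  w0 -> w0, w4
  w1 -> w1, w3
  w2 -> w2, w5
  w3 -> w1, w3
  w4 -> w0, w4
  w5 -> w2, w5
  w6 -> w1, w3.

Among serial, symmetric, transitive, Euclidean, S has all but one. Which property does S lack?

symmetric

Serial: yes — every world has a successor (e.g. w0 S w0).
Symmetric: no — w6 S w1 but not w1 S w6.
Transitive: yes — every two-step S-path is closed by a direct edge.
Euclidean: yes — any two successors of a common world are S-related.
Only symmetric fails.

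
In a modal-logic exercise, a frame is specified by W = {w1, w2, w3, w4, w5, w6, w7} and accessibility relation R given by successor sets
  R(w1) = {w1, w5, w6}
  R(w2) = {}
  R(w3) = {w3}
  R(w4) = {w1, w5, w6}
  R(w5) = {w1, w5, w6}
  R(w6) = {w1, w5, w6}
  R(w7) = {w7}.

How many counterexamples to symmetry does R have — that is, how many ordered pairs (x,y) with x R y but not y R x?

Enumerating: (w4,w1), (w4,w5), (w4,w6).

3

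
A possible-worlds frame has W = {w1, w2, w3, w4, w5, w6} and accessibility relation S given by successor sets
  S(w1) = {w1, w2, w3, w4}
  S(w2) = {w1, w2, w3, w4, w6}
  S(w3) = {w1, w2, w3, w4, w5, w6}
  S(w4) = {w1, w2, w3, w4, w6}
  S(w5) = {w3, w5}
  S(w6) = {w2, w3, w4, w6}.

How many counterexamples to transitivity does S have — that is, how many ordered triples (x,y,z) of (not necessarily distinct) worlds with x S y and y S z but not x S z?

Enumerating: (w1,w2,w6), (w1,w3,w5), (w1,w3,w6), (w1,w4,w6), (w2,w3,w5), (w4,w3,w5), (w5,w3,w1), (w5,w3,w2), (w5,w3,w4), (w5,w3,w6), (w6,w2,w1), (w6,w3,w1), (w6,w3,w5), (w6,w4,w1).

14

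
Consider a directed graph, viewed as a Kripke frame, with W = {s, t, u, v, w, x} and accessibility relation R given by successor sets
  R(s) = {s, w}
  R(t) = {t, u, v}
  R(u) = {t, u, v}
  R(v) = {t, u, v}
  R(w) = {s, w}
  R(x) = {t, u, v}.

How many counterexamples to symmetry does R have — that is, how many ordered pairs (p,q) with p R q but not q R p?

3

Enumerating: (x,t), (x,u), (x,v).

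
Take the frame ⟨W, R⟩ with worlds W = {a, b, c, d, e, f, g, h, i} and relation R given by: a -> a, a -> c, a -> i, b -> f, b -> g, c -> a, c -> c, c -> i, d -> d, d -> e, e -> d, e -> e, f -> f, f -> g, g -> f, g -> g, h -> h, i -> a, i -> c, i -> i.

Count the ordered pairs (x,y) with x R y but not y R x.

Enumerating: (b,f), (b,g).

2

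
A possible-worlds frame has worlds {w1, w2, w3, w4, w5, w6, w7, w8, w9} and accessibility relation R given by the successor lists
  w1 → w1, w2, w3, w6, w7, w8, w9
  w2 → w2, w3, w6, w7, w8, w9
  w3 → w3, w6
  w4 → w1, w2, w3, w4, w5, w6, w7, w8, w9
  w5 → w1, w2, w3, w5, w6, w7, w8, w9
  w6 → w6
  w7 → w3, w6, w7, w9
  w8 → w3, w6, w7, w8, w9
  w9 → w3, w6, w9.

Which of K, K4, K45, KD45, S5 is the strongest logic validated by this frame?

K4

Transitive (axiom 4): yes — every two-step R-path is closed by a direct edge.
Euclidean (axiom 5): no — w1 R w3 and w1 R w2, but not w3 R w2.
Serial (axiom D): yes — every world has a successor (e.g. w1 R w1).
Reflexive (axiom T): yes — every world is R-related to itself.
So F validates K, K4; K45 would additionally require R to be Euclidean. The strongest is K4.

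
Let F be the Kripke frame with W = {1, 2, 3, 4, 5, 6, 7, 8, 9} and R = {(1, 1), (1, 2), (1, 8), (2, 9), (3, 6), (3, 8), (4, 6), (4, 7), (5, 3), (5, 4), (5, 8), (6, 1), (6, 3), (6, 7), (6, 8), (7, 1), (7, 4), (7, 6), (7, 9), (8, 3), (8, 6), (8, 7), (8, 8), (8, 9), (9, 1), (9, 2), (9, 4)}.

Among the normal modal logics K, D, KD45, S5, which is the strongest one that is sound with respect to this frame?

D

Serial (axiom D): yes — every world has a successor (e.g. 1 R 1).
Euclidean (axiom 5): no — 1 R 2 and 1 R 8, but not 2 R 8.
Transitive (axiom 4): no — 1 R 2 and 2 R 9, but not 1 R 9.
Reflexive (axiom T): no — 2 is not related to itself.
So F validates K, D; KD45 would additionally require R to be Euclidean and transitive. The strongest is D.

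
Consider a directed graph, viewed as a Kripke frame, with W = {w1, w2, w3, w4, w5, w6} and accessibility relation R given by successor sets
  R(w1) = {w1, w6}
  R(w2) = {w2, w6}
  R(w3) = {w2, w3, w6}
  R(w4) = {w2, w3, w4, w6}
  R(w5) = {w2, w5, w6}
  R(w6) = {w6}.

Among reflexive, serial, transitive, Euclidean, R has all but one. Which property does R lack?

Euclidean

Reflexive: yes — every world is R-related to itself.
Serial: yes — every world has a successor (e.g. w1 R w1).
Transitive: yes — every two-step R-path is closed by a direct edge.
Euclidean: no — w3 R w6 and w3 R w2, but not w6 R w2.
Only Euclidean fails.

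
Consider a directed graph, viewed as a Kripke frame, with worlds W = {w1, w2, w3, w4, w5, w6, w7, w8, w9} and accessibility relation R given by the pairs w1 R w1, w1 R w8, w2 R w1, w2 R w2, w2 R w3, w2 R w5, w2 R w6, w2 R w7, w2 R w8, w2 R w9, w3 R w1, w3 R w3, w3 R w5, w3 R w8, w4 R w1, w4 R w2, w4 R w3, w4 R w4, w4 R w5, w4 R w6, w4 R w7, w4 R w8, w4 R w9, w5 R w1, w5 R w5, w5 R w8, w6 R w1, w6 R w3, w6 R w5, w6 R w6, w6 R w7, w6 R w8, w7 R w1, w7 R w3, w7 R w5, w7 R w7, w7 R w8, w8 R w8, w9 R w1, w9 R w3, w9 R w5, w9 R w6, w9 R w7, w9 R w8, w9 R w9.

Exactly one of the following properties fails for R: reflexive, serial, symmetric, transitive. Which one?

Reflexive: yes — every world is R-related to itself.
Serial: yes — every world has a successor (e.g. w1 R w1).
Symmetric: no — w1 R w8 but not w8 R w1.
Transitive: yes — every two-step R-path is closed by a direct edge.
Only symmetric fails.

symmetric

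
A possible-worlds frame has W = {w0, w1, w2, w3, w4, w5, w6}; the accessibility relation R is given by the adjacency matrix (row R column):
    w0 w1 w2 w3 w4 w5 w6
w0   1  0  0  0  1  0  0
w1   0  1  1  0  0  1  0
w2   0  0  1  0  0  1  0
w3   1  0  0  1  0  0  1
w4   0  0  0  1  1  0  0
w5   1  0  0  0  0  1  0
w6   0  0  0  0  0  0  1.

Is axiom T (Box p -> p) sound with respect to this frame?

Yes

Axiom T corresponds to the accessibility relation being reflexive.
Reflexive: yes — every world is R-related to itself.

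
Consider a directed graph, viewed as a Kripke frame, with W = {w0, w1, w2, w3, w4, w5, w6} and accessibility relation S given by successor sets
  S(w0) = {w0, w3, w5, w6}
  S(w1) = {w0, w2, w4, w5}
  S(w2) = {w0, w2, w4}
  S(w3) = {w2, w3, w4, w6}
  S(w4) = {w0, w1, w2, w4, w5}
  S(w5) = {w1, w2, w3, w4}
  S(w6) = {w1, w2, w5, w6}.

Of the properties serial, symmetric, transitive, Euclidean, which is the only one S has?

Serial: yes — every world has a successor (e.g. w0 S w0).
Symmetric: no — w0 S w3 but not w3 S w0.
Transitive: no — w0 S w3 and w3 S w2, but not w0 S w2.
Euclidean: no — w0 S w3 and w0 S w5, but not w3 S w5.
Only serial holds.

serial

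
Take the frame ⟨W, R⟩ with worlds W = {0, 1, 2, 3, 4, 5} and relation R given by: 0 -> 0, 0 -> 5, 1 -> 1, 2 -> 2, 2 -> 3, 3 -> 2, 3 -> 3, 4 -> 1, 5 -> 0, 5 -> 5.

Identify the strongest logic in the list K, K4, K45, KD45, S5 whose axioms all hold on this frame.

KD45

Transitive (axiom 4): yes — every two-step R-path is closed by a direct edge.
Euclidean (axiom 5): yes — any two successors of a common world are R-related.
Serial (axiom D): yes — every world has a successor (e.g. 0 R 0).
Reflexive (axiom T): no — 4 is not related to itself.
So F validates K, K4, K45, KD45; S5 would additionally require R to be reflexive. The strongest is KD45.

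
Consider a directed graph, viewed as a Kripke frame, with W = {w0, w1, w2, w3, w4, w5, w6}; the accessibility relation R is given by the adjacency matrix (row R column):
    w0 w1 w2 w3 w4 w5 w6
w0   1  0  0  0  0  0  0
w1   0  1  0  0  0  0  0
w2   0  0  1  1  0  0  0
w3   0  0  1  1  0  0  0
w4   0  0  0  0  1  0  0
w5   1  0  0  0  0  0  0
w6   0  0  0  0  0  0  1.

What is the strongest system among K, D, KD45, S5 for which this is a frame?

KD45

Serial (axiom D): yes — every world has a successor (e.g. w0 R w0).
Euclidean (axiom 5): yes — any two successors of a common world are R-related.
Transitive (axiom 4): yes — every two-step R-path is closed by a direct edge.
Reflexive (axiom T): no — w5 is not related to itself.
So F validates K, D, KD45; S5 would additionally require R to be reflexive. The strongest is KD45.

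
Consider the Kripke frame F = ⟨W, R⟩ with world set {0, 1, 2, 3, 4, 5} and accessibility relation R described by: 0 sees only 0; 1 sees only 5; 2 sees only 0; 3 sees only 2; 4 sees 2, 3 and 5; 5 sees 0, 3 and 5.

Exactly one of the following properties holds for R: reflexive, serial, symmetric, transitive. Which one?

serial

Reflexive: no — 1 is not related to itself.
Serial: yes — every world has a successor (e.g. 0 R 0).
Symmetric: no — 1 R 5 but not 5 R 1.
Transitive: no — 1 R 5 and 5 R 0, but not 1 R 0.
Only serial holds.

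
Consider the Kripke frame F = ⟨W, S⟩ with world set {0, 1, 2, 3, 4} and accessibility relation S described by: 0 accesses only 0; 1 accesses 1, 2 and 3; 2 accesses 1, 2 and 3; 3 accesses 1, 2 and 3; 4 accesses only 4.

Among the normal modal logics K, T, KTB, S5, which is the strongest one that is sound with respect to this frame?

S5

Reflexive (axiom T): yes — every world is S-related to itself.
Symmetric (axiom B): yes — every pair in S has its reverse in S.
Euclidean (axiom 5): yes — any two successors of a common world are S-related.
So F validates K, T, KTB, S5. The strongest is S5.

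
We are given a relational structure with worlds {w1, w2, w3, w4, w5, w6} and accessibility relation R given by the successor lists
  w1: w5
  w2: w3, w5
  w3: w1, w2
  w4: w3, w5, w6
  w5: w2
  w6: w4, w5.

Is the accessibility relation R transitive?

Transitive: no — w1 R w5 and w5 R w2, but not w1 R w2.

No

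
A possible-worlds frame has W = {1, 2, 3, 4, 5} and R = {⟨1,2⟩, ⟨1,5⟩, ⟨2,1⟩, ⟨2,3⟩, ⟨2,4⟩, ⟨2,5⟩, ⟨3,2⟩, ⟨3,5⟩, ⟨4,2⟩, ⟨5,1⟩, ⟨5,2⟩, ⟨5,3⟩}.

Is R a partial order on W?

No

Reflexive: no — 1 is not related to itself.
Transitive: no — 1 R 2 and 2 R 3, but not 1 R 3.
Antisymmetric: no — 1 R 2 and 2 R 1 with 1 ≠ 2.
So R is not a partial order.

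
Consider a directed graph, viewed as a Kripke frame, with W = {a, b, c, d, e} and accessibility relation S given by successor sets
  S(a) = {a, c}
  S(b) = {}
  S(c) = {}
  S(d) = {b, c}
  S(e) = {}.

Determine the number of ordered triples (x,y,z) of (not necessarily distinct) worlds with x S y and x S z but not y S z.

6

Enumerating: (a,c,a), (a,c,c), (d,b,b), (d,b,c), (d,c,b), (d,c,c).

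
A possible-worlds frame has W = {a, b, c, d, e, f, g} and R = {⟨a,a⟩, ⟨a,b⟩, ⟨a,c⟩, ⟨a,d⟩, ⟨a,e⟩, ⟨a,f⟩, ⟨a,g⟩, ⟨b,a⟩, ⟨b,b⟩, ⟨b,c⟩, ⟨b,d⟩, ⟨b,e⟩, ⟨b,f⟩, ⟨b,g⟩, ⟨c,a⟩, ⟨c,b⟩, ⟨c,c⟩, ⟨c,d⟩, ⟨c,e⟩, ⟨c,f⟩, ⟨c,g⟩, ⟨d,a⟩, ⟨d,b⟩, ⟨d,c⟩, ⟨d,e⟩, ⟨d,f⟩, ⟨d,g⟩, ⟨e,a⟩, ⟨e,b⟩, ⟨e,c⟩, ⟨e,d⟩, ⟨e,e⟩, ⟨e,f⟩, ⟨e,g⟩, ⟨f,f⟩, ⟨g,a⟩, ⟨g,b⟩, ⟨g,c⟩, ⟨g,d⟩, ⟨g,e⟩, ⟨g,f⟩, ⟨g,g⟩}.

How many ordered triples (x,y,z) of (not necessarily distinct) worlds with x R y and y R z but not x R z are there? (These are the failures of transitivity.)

5

Enumerating: (d,a,d), (d,b,d), (d,c,d), (d,e,d), (d,g,d).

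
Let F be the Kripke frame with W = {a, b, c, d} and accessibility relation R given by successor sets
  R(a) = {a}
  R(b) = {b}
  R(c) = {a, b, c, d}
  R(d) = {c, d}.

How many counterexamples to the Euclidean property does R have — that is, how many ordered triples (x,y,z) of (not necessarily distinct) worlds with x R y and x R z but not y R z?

Enumerating: (c,a,b), (c,a,c), (c,a,d), (c,b,a), (c,b,c), (c,b,d), (c,d,a), (c,d,b).

8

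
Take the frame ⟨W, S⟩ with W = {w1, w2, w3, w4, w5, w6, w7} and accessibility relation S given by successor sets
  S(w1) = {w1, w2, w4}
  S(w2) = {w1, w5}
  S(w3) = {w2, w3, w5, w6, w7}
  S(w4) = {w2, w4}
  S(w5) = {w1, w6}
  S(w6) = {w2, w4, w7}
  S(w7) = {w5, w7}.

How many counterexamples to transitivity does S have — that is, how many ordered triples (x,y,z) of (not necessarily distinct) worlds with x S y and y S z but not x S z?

19

Enumerating: (w1,w2,w5), (w2,w1,w2), (w2,w1,w4), (w2,w5,w6), (w3,w2,w1), (w3,w5,w1), (w3,w6,w4), (w4,w2,w1), (w4,w2,w5), (w5,w1,w2), (w5,w1,w4), (w5,w6,w2), … and 7 more.
Total: 19.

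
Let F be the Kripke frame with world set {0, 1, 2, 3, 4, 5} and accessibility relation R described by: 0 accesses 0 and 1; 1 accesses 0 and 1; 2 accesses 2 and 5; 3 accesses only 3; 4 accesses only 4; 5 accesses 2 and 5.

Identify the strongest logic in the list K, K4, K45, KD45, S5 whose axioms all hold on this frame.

Transitive (axiom 4): yes — every two-step R-path is closed by a direct edge.
Euclidean (axiom 5): yes — any two successors of a common world are R-related.
Serial (axiom D): yes — every world has a successor (e.g. 0 R 0).
Reflexive (axiom T): yes — every world is R-related to itself.
So F validates K, K4, K45, KD45, S5. The strongest is S5.

S5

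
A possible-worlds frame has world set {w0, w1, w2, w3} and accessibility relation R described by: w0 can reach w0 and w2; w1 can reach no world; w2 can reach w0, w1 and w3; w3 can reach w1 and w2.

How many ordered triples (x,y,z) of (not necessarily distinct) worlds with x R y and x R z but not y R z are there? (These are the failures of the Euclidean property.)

Enumerating: (w0,w2,w2), (w2,w0,w1), (w2,w0,w3), (w2,w1,w0), (w2,w1,w1), (w2,w1,w3), (w2,w3,w0), (w2,w3,w3), (w3,w1,w1), (w3,w1,w2), (w3,w2,w2).

11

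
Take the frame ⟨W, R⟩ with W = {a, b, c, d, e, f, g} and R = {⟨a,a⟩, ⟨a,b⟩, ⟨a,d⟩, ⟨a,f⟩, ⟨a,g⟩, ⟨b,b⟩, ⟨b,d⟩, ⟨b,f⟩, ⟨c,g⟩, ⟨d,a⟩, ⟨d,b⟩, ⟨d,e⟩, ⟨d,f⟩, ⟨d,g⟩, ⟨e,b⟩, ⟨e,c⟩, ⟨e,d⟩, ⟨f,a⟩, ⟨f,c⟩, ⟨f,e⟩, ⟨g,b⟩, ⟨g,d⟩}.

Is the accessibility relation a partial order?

No

Reflexive: no — c is not related to itself.
Transitive: no — a R d and d R e, but not a R e.
Antisymmetric: no — a R d and d R a with a ≠ d.
So R is not a partial order.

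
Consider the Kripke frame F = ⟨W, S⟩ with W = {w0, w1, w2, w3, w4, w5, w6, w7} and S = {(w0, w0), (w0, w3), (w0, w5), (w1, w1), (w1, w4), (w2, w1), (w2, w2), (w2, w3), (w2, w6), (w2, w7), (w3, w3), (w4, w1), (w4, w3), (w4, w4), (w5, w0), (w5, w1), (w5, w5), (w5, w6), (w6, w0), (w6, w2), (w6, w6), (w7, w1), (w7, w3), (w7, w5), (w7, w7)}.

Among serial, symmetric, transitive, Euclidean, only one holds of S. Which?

serial

Serial: yes — every world has a successor (e.g. w0 S w0).
Symmetric: no — w0 S w3 but not w3 S w0.
Transitive: no — w0 S w5 and w5 S w1, but not w0 S w1.
Euclidean: no — w0 S w3 and w0 S w5, but not w3 S w5.
Only serial holds.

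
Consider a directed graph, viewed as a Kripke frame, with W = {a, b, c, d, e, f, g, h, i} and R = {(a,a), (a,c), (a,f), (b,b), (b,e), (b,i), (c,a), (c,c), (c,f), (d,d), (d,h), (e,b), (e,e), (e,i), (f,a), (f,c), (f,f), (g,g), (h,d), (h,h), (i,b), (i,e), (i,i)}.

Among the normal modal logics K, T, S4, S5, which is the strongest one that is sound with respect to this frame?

Reflexive (axiom T): yes — every world is R-related to itself.
Transitive (axiom 4): yes — every two-step R-path is closed by a direct edge.
Euclidean (axiom 5): yes — any two successors of a common world are R-related.
So F validates K, T, S4, S5. The strongest is S5.

S5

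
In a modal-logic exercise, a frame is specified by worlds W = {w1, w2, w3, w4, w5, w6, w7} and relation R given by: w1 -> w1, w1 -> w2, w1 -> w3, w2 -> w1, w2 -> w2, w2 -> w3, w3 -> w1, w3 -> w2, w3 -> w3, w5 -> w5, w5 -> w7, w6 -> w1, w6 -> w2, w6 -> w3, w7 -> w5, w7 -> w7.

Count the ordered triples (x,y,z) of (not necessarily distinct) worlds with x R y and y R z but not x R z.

R is transitive; there are no such tuples.

0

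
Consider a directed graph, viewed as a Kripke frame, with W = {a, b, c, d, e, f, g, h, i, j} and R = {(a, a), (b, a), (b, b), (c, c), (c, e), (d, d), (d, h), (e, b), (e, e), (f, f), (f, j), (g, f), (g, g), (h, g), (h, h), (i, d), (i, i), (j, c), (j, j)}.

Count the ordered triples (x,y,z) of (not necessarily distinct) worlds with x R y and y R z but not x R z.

8

Enumerating: (c,e,b), (d,h,g), (e,b,a), (f,j,c), (g,f,j), (h,g,f), (i,d,h), (j,c,e).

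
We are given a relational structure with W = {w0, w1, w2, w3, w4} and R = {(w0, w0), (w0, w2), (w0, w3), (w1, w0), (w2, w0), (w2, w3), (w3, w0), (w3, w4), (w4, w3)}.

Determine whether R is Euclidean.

No

Euclidean: no — w0 R w3 and w0 R w2, but not w3 R w2.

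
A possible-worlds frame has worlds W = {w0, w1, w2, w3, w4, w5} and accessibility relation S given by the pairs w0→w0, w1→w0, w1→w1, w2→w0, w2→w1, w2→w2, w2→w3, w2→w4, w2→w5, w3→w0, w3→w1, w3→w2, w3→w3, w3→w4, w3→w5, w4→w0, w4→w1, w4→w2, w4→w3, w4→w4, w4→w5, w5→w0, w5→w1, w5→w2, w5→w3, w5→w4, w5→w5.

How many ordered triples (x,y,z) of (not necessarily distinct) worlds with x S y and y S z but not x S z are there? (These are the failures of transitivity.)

S is transitive; there are no such tuples.

0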